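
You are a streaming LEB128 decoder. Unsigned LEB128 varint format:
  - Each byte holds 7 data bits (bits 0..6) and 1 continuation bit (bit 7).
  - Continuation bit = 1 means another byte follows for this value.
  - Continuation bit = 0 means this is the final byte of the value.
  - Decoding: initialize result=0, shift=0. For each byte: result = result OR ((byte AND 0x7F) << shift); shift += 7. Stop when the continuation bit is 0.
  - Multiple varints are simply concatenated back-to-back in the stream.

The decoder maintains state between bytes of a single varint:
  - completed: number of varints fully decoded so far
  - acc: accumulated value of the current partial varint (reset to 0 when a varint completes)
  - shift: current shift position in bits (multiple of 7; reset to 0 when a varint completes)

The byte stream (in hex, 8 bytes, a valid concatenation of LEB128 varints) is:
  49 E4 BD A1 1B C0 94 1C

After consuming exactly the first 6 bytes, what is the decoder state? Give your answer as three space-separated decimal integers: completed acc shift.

Answer: 2 64 7

Derivation:
byte[0]=0x49 cont=0 payload=0x49: varint #1 complete (value=73); reset -> completed=1 acc=0 shift=0
byte[1]=0xE4 cont=1 payload=0x64: acc |= 100<<0 -> completed=1 acc=100 shift=7
byte[2]=0xBD cont=1 payload=0x3D: acc |= 61<<7 -> completed=1 acc=7908 shift=14
byte[3]=0xA1 cont=1 payload=0x21: acc |= 33<<14 -> completed=1 acc=548580 shift=21
byte[4]=0x1B cont=0 payload=0x1B: varint #2 complete (value=57171684); reset -> completed=2 acc=0 shift=0
byte[5]=0xC0 cont=1 payload=0x40: acc |= 64<<0 -> completed=2 acc=64 shift=7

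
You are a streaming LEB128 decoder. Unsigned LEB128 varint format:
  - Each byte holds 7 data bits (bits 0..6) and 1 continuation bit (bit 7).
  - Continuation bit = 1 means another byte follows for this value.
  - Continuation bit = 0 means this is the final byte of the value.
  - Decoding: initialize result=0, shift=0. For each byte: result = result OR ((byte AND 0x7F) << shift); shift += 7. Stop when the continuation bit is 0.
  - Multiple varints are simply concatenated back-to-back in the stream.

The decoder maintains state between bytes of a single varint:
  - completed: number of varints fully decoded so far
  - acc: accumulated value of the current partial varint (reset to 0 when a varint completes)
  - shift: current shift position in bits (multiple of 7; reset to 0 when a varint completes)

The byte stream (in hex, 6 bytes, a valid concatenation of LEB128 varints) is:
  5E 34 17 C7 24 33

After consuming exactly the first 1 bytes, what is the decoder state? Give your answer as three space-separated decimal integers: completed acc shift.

byte[0]=0x5E cont=0 payload=0x5E: varint #1 complete (value=94); reset -> completed=1 acc=0 shift=0

Answer: 1 0 0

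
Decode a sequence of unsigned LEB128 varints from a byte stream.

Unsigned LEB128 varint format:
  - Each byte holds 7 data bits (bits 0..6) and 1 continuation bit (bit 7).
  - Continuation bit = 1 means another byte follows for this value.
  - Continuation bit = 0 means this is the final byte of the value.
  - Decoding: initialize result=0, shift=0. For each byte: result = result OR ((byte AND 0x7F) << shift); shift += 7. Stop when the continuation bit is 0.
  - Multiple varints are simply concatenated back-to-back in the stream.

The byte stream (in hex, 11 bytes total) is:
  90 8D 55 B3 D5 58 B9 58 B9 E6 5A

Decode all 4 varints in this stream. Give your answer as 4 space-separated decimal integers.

  byte[0]=0x90 cont=1 payload=0x10=16: acc |= 16<<0 -> acc=16 shift=7
  byte[1]=0x8D cont=1 payload=0x0D=13: acc |= 13<<7 -> acc=1680 shift=14
  byte[2]=0x55 cont=0 payload=0x55=85: acc |= 85<<14 -> acc=1394320 shift=21 [end]
Varint 1: bytes[0:3] = 90 8D 55 -> value 1394320 (3 byte(s))
  byte[3]=0xB3 cont=1 payload=0x33=51: acc |= 51<<0 -> acc=51 shift=7
  byte[4]=0xD5 cont=1 payload=0x55=85: acc |= 85<<7 -> acc=10931 shift=14
  byte[5]=0x58 cont=0 payload=0x58=88: acc |= 88<<14 -> acc=1452723 shift=21 [end]
Varint 2: bytes[3:6] = B3 D5 58 -> value 1452723 (3 byte(s))
  byte[6]=0xB9 cont=1 payload=0x39=57: acc |= 57<<0 -> acc=57 shift=7
  byte[7]=0x58 cont=0 payload=0x58=88: acc |= 88<<7 -> acc=11321 shift=14 [end]
Varint 3: bytes[6:8] = B9 58 -> value 11321 (2 byte(s))
  byte[8]=0xB9 cont=1 payload=0x39=57: acc |= 57<<0 -> acc=57 shift=7
  byte[9]=0xE6 cont=1 payload=0x66=102: acc |= 102<<7 -> acc=13113 shift=14
  byte[10]=0x5A cont=0 payload=0x5A=90: acc |= 90<<14 -> acc=1487673 shift=21 [end]
Varint 4: bytes[8:11] = B9 E6 5A -> value 1487673 (3 byte(s))

Answer: 1394320 1452723 11321 1487673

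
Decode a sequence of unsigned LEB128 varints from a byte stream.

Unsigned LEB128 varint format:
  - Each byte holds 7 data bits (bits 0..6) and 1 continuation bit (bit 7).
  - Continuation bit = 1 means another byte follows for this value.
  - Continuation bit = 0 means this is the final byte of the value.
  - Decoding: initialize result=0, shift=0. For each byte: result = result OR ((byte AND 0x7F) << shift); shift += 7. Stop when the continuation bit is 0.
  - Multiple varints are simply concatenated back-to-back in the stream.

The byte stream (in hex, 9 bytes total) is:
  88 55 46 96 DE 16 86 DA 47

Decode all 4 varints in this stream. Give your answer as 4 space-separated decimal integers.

Answer: 10888 70 372502 1174790

Derivation:
  byte[0]=0x88 cont=1 payload=0x08=8: acc |= 8<<0 -> acc=8 shift=7
  byte[1]=0x55 cont=0 payload=0x55=85: acc |= 85<<7 -> acc=10888 shift=14 [end]
Varint 1: bytes[0:2] = 88 55 -> value 10888 (2 byte(s))
  byte[2]=0x46 cont=0 payload=0x46=70: acc |= 70<<0 -> acc=70 shift=7 [end]
Varint 2: bytes[2:3] = 46 -> value 70 (1 byte(s))
  byte[3]=0x96 cont=1 payload=0x16=22: acc |= 22<<0 -> acc=22 shift=7
  byte[4]=0xDE cont=1 payload=0x5E=94: acc |= 94<<7 -> acc=12054 shift=14
  byte[5]=0x16 cont=0 payload=0x16=22: acc |= 22<<14 -> acc=372502 shift=21 [end]
Varint 3: bytes[3:6] = 96 DE 16 -> value 372502 (3 byte(s))
  byte[6]=0x86 cont=1 payload=0x06=6: acc |= 6<<0 -> acc=6 shift=7
  byte[7]=0xDA cont=1 payload=0x5A=90: acc |= 90<<7 -> acc=11526 shift=14
  byte[8]=0x47 cont=0 payload=0x47=71: acc |= 71<<14 -> acc=1174790 shift=21 [end]
Varint 4: bytes[6:9] = 86 DA 47 -> value 1174790 (3 byte(s))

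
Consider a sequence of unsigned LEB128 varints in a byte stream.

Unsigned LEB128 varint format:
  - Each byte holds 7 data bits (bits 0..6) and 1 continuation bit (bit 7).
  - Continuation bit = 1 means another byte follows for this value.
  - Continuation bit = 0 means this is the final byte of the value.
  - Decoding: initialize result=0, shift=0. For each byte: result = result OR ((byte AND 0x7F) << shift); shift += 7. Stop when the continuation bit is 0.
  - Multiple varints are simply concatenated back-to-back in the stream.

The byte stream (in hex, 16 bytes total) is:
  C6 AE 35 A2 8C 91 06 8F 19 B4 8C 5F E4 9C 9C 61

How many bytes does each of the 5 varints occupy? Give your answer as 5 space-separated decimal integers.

  byte[0]=0xC6 cont=1 payload=0x46=70: acc |= 70<<0 -> acc=70 shift=7
  byte[1]=0xAE cont=1 payload=0x2E=46: acc |= 46<<7 -> acc=5958 shift=14
  byte[2]=0x35 cont=0 payload=0x35=53: acc |= 53<<14 -> acc=874310 shift=21 [end]
Varint 1: bytes[0:3] = C6 AE 35 -> value 874310 (3 byte(s))
  byte[3]=0xA2 cont=1 payload=0x22=34: acc |= 34<<0 -> acc=34 shift=7
  byte[4]=0x8C cont=1 payload=0x0C=12: acc |= 12<<7 -> acc=1570 shift=14
  byte[5]=0x91 cont=1 payload=0x11=17: acc |= 17<<14 -> acc=280098 shift=21
  byte[6]=0x06 cont=0 payload=0x06=6: acc |= 6<<21 -> acc=12863010 shift=28 [end]
Varint 2: bytes[3:7] = A2 8C 91 06 -> value 12863010 (4 byte(s))
  byte[7]=0x8F cont=1 payload=0x0F=15: acc |= 15<<0 -> acc=15 shift=7
  byte[8]=0x19 cont=0 payload=0x19=25: acc |= 25<<7 -> acc=3215 shift=14 [end]
Varint 3: bytes[7:9] = 8F 19 -> value 3215 (2 byte(s))
  byte[9]=0xB4 cont=1 payload=0x34=52: acc |= 52<<0 -> acc=52 shift=7
  byte[10]=0x8C cont=1 payload=0x0C=12: acc |= 12<<7 -> acc=1588 shift=14
  byte[11]=0x5F cont=0 payload=0x5F=95: acc |= 95<<14 -> acc=1558068 shift=21 [end]
Varint 4: bytes[9:12] = B4 8C 5F -> value 1558068 (3 byte(s))
  byte[12]=0xE4 cont=1 payload=0x64=100: acc |= 100<<0 -> acc=100 shift=7
  byte[13]=0x9C cont=1 payload=0x1C=28: acc |= 28<<7 -> acc=3684 shift=14
  byte[14]=0x9C cont=1 payload=0x1C=28: acc |= 28<<14 -> acc=462436 shift=21
  byte[15]=0x61 cont=0 payload=0x61=97: acc |= 97<<21 -> acc=203886180 shift=28 [end]
Varint 5: bytes[12:16] = E4 9C 9C 61 -> value 203886180 (4 byte(s))

Answer: 3 4 2 3 4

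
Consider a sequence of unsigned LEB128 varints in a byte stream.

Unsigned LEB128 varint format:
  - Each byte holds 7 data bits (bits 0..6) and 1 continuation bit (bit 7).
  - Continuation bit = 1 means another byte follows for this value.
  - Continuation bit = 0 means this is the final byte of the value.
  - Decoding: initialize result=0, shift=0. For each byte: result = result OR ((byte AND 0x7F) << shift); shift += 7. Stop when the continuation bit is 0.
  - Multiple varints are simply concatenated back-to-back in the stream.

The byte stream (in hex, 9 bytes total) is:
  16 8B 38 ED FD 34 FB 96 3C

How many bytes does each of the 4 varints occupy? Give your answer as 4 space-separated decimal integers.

Answer: 1 2 3 3

Derivation:
  byte[0]=0x16 cont=0 payload=0x16=22: acc |= 22<<0 -> acc=22 shift=7 [end]
Varint 1: bytes[0:1] = 16 -> value 22 (1 byte(s))
  byte[1]=0x8B cont=1 payload=0x0B=11: acc |= 11<<0 -> acc=11 shift=7
  byte[2]=0x38 cont=0 payload=0x38=56: acc |= 56<<7 -> acc=7179 shift=14 [end]
Varint 2: bytes[1:3] = 8B 38 -> value 7179 (2 byte(s))
  byte[3]=0xED cont=1 payload=0x6D=109: acc |= 109<<0 -> acc=109 shift=7
  byte[4]=0xFD cont=1 payload=0x7D=125: acc |= 125<<7 -> acc=16109 shift=14
  byte[5]=0x34 cont=0 payload=0x34=52: acc |= 52<<14 -> acc=868077 shift=21 [end]
Varint 3: bytes[3:6] = ED FD 34 -> value 868077 (3 byte(s))
  byte[6]=0xFB cont=1 payload=0x7B=123: acc |= 123<<0 -> acc=123 shift=7
  byte[7]=0x96 cont=1 payload=0x16=22: acc |= 22<<7 -> acc=2939 shift=14
  byte[8]=0x3C cont=0 payload=0x3C=60: acc |= 60<<14 -> acc=985979 shift=21 [end]
Varint 4: bytes[6:9] = FB 96 3C -> value 985979 (3 byte(s))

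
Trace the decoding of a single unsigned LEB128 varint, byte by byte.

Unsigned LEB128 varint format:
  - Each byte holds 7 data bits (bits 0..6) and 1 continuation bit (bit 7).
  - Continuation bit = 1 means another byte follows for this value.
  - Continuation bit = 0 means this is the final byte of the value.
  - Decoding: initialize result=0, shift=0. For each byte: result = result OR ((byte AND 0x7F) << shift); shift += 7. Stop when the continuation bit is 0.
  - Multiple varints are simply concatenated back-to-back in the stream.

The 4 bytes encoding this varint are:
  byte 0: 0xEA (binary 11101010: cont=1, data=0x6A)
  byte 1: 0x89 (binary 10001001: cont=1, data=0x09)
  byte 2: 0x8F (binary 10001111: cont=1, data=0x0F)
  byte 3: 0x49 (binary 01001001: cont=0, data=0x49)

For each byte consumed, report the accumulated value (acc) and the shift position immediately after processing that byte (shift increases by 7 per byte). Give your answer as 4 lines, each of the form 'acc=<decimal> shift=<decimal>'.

Answer: acc=106 shift=7
acc=1258 shift=14
acc=247018 shift=21
acc=153339114 shift=28

Derivation:
byte 0=0xEA: payload=0x6A=106, contrib = 106<<0 = 106; acc -> 106, shift -> 7
byte 1=0x89: payload=0x09=9, contrib = 9<<7 = 1152; acc -> 1258, shift -> 14
byte 2=0x8F: payload=0x0F=15, contrib = 15<<14 = 245760; acc -> 247018, shift -> 21
byte 3=0x49: payload=0x49=73, contrib = 73<<21 = 153092096; acc -> 153339114, shift -> 28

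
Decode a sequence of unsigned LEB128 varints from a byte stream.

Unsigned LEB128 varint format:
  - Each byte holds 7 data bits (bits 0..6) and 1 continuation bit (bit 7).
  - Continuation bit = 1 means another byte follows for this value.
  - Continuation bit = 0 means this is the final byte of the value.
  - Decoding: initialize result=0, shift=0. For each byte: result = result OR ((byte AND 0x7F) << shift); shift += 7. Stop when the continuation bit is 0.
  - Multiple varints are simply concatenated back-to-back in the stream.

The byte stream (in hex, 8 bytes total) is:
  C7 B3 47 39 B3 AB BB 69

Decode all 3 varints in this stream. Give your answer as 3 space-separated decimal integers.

Answer: 1169863 57 221173171

Derivation:
  byte[0]=0xC7 cont=1 payload=0x47=71: acc |= 71<<0 -> acc=71 shift=7
  byte[1]=0xB3 cont=1 payload=0x33=51: acc |= 51<<7 -> acc=6599 shift=14
  byte[2]=0x47 cont=0 payload=0x47=71: acc |= 71<<14 -> acc=1169863 shift=21 [end]
Varint 1: bytes[0:3] = C7 B3 47 -> value 1169863 (3 byte(s))
  byte[3]=0x39 cont=0 payload=0x39=57: acc |= 57<<0 -> acc=57 shift=7 [end]
Varint 2: bytes[3:4] = 39 -> value 57 (1 byte(s))
  byte[4]=0xB3 cont=1 payload=0x33=51: acc |= 51<<0 -> acc=51 shift=7
  byte[5]=0xAB cont=1 payload=0x2B=43: acc |= 43<<7 -> acc=5555 shift=14
  byte[6]=0xBB cont=1 payload=0x3B=59: acc |= 59<<14 -> acc=972211 shift=21
  byte[7]=0x69 cont=0 payload=0x69=105: acc |= 105<<21 -> acc=221173171 shift=28 [end]
Varint 3: bytes[4:8] = B3 AB BB 69 -> value 221173171 (4 byte(s))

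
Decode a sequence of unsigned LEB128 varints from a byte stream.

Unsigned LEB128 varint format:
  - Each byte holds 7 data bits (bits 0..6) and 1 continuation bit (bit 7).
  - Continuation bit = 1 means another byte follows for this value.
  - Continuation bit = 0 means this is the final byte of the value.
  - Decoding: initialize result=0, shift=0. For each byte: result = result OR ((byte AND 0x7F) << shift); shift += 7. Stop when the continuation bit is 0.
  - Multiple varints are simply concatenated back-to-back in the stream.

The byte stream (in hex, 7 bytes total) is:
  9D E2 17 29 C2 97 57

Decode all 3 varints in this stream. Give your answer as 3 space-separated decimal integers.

Answer: 389405 41 1428418

Derivation:
  byte[0]=0x9D cont=1 payload=0x1D=29: acc |= 29<<0 -> acc=29 shift=7
  byte[1]=0xE2 cont=1 payload=0x62=98: acc |= 98<<7 -> acc=12573 shift=14
  byte[2]=0x17 cont=0 payload=0x17=23: acc |= 23<<14 -> acc=389405 shift=21 [end]
Varint 1: bytes[0:3] = 9D E2 17 -> value 389405 (3 byte(s))
  byte[3]=0x29 cont=0 payload=0x29=41: acc |= 41<<0 -> acc=41 shift=7 [end]
Varint 2: bytes[3:4] = 29 -> value 41 (1 byte(s))
  byte[4]=0xC2 cont=1 payload=0x42=66: acc |= 66<<0 -> acc=66 shift=7
  byte[5]=0x97 cont=1 payload=0x17=23: acc |= 23<<7 -> acc=3010 shift=14
  byte[6]=0x57 cont=0 payload=0x57=87: acc |= 87<<14 -> acc=1428418 shift=21 [end]
Varint 3: bytes[4:7] = C2 97 57 -> value 1428418 (3 byte(s))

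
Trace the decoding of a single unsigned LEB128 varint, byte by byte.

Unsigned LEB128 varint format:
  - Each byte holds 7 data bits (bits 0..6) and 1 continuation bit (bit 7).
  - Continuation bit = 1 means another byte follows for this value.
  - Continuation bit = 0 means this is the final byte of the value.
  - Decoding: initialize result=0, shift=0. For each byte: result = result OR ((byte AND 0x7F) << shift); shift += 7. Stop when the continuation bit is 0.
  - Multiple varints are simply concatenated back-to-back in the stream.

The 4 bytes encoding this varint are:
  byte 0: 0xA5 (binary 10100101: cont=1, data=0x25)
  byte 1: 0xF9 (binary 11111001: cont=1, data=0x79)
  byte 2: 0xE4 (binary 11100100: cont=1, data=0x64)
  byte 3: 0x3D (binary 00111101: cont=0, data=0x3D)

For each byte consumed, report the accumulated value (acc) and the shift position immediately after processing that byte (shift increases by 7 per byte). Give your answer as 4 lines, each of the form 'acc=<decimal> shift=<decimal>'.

byte 0=0xA5: payload=0x25=37, contrib = 37<<0 = 37; acc -> 37, shift -> 7
byte 1=0xF9: payload=0x79=121, contrib = 121<<7 = 15488; acc -> 15525, shift -> 14
byte 2=0xE4: payload=0x64=100, contrib = 100<<14 = 1638400; acc -> 1653925, shift -> 21
byte 3=0x3D: payload=0x3D=61, contrib = 61<<21 = 127926272; acc -> 129580197, shift -> 28

Answer: acc=37 shift=7
acc=15525 shift=14
acc=1653925 shift=21
acc=129580197 shift=28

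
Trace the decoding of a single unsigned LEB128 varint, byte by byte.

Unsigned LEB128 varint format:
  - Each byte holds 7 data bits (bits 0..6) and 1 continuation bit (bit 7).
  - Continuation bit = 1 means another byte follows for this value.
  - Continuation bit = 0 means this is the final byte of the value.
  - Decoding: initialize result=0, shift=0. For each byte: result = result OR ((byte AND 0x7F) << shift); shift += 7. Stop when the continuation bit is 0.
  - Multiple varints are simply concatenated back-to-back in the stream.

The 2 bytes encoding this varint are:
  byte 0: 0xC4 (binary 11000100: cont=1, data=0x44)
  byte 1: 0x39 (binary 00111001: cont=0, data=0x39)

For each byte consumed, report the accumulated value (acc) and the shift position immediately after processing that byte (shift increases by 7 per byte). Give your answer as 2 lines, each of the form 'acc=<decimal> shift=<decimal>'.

Answer: acc=68 shift=7
acc=7364 shift=14

Derivation:
byte 0=0xC4: payload=0x44=68, contrib = 68<<0 = 68; acc -> 68, shift -> 7
byte 1=0x39: payload=0x39=57, contrib = 57<<7 = 7296; acc -> 7364, shift -> 14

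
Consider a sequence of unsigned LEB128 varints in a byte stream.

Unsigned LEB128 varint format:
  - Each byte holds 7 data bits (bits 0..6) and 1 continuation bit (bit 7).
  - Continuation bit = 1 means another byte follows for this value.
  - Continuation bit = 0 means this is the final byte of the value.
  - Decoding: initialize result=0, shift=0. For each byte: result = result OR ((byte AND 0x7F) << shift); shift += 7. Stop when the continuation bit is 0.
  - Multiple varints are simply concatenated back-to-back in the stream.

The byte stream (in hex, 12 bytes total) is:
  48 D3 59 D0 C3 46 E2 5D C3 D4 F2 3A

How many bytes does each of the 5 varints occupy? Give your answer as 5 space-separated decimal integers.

  byte[0]=0x48 cont=0 payload=0x48=72: acc |= 72<<0 -> acc=72 shift=7 [end]
Varint 1: bytes[0:1] = 48 -> value 72 (1 byte(s))
  byte[1]=0xD3 cont=1 payload=0x53=83: acc |= 83<<0 -> acc=83 shift=7
  byte[2]=0x59 cont=0 payload=0x59=89: acc |= 89<<7 -> acc=11475 shift=14 [end]
Varint 2: bytes[1:3] = D3 59 -> value 11475 (2 byte(s))
  byte[3]=0xD0 cont=1 payload=0x50=80: acc |= 80<<0 -> acc=80 shift=7
  byte[4]=0xC3 cont=1 payload=0x43=67: acc |= 67<<7 -> acc=8656 shift=14
  byte[5]=0x46 cont=0 payload=0x46=70: acc |= 70<<14 -> acc=1155536 shift=21 [end]
Varint 3: bytes[3:6] = D0 C3 46 -> value 1155536 (3 byte(s))
  byte[6]=0xE2 cont=1 payload=0x62=98: acc |= 98<<0 -> acc=98 shift=7
  byte[7]=0x5D cont=0 payload=0x5D=93: acc |= 93<<7 -> acc=12002 shift=14 [end]
Varint 4: bytes[6:8] = E2 5D -> value 12002 (2 byte(s))
  byte[8]=0xC3 cont=1 payload=0x43=67: acc |= 67<<0 -> acc=67 shift=7
  byte[9]=0xD4 cont=1 payload=0x54=84: acc |= 84<<7 -> acc=10819 shift=14
  byte[10]=0xF2 cont=1 payload=0x72=114: acc |= 114<<14 -> acc=1878595 shift=21
  byte[11]=0x3A cont=0 payload=0x3A=58: acc |= 58<<21 -> acc=123513411 shift=28 [end]
Varint 5: bytes[8:12] = C3 D4 F2 3A -> value 123513411 (4 byte(s))

Answer: 1 2 3 2 4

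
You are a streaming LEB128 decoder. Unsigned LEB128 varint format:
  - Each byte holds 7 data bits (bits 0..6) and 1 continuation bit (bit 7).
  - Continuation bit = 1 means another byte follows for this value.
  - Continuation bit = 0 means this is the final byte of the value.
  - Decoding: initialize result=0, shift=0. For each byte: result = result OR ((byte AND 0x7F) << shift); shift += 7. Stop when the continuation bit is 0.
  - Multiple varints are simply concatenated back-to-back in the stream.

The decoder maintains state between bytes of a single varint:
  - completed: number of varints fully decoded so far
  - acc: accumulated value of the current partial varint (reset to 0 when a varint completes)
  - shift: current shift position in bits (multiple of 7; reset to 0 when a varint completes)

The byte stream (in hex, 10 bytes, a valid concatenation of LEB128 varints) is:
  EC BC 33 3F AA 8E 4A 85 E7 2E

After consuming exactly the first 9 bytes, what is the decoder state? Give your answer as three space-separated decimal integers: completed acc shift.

byte[0]=0xEC cont=1 payload=0x6C: acc |= 108<<0 -> completed=0 acc=108 shift=7
byte[1]=0xBC cont=1 payload=0x3C: acc |= 60<<7 -> completed=0 acc=7788 shift=14
byte[2]=0x33 cont=0 payload=0x33: varint #1 complete (value=843372); reset -> completed=1 acc=0 shift=0
byte[3]=0x3F cont=0 payload=0x3F: varint #2 complete (value=63); reset -> completed=2 acc=0 shift=0
byte[4]=0xAA cont=1 payload=0x2A: acc |= 42<<0 -> completed=2 acc=42 shift=7
byte[5]=0x8E cont=1 payload=0x0E: acc |= 14<<7 -> completed=2 acc=1834 shift=14
byte[6]=0x4A cont=0 payload=0x4A: varint #3 complete (value=1214250); reset -> completed=3 acc=0 shift=0
byte[7]=0x85 cont=1 payload=0x05: acc |= 5<<0 -> completed=3 acc=5 shift=7
byte[8]=0xE7 cont=1 payload=0x67: acc |= 103<<7 -> completed=3 acc=13189 shift=14

Answer: 3 13189 14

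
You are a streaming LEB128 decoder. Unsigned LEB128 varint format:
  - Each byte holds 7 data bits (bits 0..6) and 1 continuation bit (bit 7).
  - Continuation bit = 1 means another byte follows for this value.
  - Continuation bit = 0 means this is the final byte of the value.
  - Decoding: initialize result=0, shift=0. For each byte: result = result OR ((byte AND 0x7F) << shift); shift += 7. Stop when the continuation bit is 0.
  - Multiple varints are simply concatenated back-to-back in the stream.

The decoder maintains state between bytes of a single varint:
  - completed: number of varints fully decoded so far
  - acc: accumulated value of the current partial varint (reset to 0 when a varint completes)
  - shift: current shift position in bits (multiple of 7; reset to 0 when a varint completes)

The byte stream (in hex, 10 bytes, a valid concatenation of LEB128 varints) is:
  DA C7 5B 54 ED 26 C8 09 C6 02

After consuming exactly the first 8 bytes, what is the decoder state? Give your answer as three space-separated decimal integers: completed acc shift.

byte[0]=0xDA cont=1 payload=0x5A: acc |= 90<<0 -> completed=0 acc=90 shift=7
byte[1]=0xC7 cont=1 payload=0x47: acc |= 71<<7 -> completed=0 acc=9178 shift=14
byte[2]=0x5B cont=0 payload=0x5B: varint #1 complete (value=1500122); reset -> completed=1 acc=0 shift=0
byte[3]=0x54 cont=0 payload=0x54: varint #2 complete (value=84); reset -> completed=2 acc=0 shift=0
byte[4]=0xED cont=1 payload=0x6D: acc |= 109<<0 -> completed=2 acc=109 shift=7
byte[5]=0x26 cont=0 payload=0x26: varint #3 complete (value=4973); reset -> completed=3 acc=0 shift=0
byte[6]=0xC8 cont=1 payload=0x48: acc |= 72<<0 -> completed=3 acc=72 shift=7
byte[7]=0x09 cont=0 payload=0x09: varint #4 complete (value=1224); reset -> completed=4 acc=0 shift=0

Answer: 4 0 0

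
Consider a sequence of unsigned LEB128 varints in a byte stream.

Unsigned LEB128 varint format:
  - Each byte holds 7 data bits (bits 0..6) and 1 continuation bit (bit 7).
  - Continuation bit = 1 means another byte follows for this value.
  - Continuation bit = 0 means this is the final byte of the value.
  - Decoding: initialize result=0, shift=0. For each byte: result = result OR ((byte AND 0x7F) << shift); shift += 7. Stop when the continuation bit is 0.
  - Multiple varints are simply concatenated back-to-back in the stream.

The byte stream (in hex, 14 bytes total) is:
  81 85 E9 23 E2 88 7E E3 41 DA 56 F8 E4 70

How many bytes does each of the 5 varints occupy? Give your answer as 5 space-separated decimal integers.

Answer: 4 3 2 2 3

Derivation:
  byte[0]=0x81 cont=1 payload=0x01=1: acc |= 1<<0 -> acc=1 shift=7
  byte[1]=0x85 cont=1 payload=0x05=5: acc |= 5<<7 -> acc=641 shift=14
  byte[2]=0xE9 cont=1 payload=0x69=105: acc |= 105<<14 -> acc=1720961 shift=21
  byte[3]=0x23 cont=0 payload=0x23=35: acc |= 35<<21 -> acc=75121281 shift=28 [end]
Varint 1: bytes[0:4] = 81 85 E9 23 -> value 75121281 (4 byte(s))
  byte[4]=0xE2 cont=1 payload=0x62=98: acc |= 98<<0 -> acc=98 shift=7
  byte[5]=0x88 cont=1 payload=0x08=8: acc |= 8<<7 -> acc=1122 shift=14
  byte[6]=0x7E cont=0 payload=0x7E=126: acc |= 126<<14 -> acc=2065506 shift=21 [end]
Varint 2: bytes[4:7] = E2 88 7E -> value 2065506 (3 byte(s))
  byte[7]=0xE3 cont=1 payload=0x63=99: acc |= 99<<0 -> acc=99 shift=7
  byte[8]=0x41 cont=0 payload=0x41=65: acc |= 65<<7 -> acc=8419 shift=14 [end]
Varint 3: bytes[7:9] = E3 41 -> value 8419 (2 byte(s))
  byte[9]=0xDA cont=1 payload=0x5A=90: acc |= 90<<0 -> acc=90 shift=7
  byte[10]=0x56 cont=0 payload=0x56=86: acc |= 86<<7 -> acc=11098 shift=14 [end]
Varint 4: bytes[9:11] = DA 56 -> value 11098 (2 byte(s))
  byte[11]=0xF8 cont=1 payload=0x78=120: acc |= 120<<0 -> acc=120 shift=7
  byte[12]=0xE4 cont=1 payload=0x64=100: acc |= 100<<7 -> acc=12920 shift=14
  byte[13]=0x70 cont=0 payload=0x70=112: acc |= 112<<14 -> acc=1847928 shift=21 [end]
Varint 5: bytes[11:14] = F8 E4 70 -> value 1847928 (3 byte(s))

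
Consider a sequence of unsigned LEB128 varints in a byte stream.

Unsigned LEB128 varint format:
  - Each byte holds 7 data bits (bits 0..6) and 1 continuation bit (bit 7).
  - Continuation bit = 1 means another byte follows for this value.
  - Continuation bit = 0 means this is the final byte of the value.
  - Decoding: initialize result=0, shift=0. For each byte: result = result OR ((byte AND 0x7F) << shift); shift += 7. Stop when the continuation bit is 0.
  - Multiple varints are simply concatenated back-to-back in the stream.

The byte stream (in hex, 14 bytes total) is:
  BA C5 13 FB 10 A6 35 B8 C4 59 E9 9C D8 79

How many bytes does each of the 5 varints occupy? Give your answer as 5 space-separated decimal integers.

  byte[0]=0xBA cont=1 payload=0x3A=58: acc |= 58<<0 -> acc=58 shift=7
  byte[1]=0xC5 cont=1 payload=0x45=69: acc |= 69<<7 -> acc=8890 shift=14
  byte[2]=0x13 cont=0 payload=0x13=19: acc |= 19<<14 -> acc=320186 shift=21 [end]
Varint 1: bytes[0:3] = BA C5 13 -> value 320186 (3 byte(s))
  byte[3]=0xFB cont=1 payload=0x7B=123: acc |= 123<<0 -> acc=123 shift=7
  byte[4]=0x10 cont=0 payload=0x10=16: acc |= 16<<7 -> acc=2171 shift=14 [end]
Varint 2: bytes[3:5] = FB 10 -> value 2171 (2 byte(s))
  byte[5]=0xA6 cont=1 payload=0x26=38: acc |= 38<<0 -> acc=38 shift=7
  byte[6]=0x35 cont=0 payload=0x35=53: acc |= 53<<7 -> acc=6822 shift=14 [end]
Varint 3: bytes[5:7] = A6 35 -> value 6822 (2 byte(s))
  byte[7]=0xB8 cont=1 payload=0x38=56: acc |= 56<<0 -> acc=56 shift=7
  byte[8]=0xC4 cont=1 payload=0x44=68: acc |= 68<<7 -> acc=8760 shift=14
  byte[9]=0x59 cont=0 payload=0x59=89: acc |= 89<<14 -> acc=1466936 shift=21 [end]
Varint 4: bytes[7:10] = B8 C4 59 -> value 1466936 (3 byte(s))
  byte[10]=0xE9 cont=1 payload=0x69=105: acc |= 105<<0 -> acc=105 shift=7
  byte[11]=0x9C cont=1 payload=0x1C=28: acc |= 28<<7 -> acc=3689 shift=14
  byte[12]=0xD8 cont=1 payload=0x58=88: acc |= 88<<14 -> acc=1445481 shift=21
  byte[13]=0x79 cont=0 payload=0x79=121: acc |= 121<<21 -> acc=255200873 shift=28 [end]
Varint 5: bytes[10:14] = E9 9C D8 79 -> value 255200873 (4 byte(s))

Answer: 3 2 2 3 4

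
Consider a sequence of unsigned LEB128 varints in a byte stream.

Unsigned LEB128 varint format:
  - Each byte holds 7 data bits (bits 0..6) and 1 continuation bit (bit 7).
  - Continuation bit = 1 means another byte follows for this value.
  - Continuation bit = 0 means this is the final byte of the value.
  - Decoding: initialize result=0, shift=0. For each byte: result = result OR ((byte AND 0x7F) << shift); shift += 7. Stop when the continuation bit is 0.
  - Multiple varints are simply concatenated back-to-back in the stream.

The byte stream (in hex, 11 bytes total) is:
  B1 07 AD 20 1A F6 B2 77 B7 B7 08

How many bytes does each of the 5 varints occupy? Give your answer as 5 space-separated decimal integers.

Answer: 2 2 1 3 3

Derivation:
  byte[0]=0xB1 cont=1 payload=0x31=49: acc |= 49<<0 -> acc=49 shift=7
  byte[1]=0x07 cont=0 payload=0x07=7: acc |= 7<<7 -> acc=945 shift=14 [end]
Varint 1: bytes[0:2] = B1 07 -> value 945 (2 byte(s))
  byte[2]=0xAD cont=1 payload=0x2D=45: acc |= 45<<0 -> acc=45 shift=7
  byte[3]=0x20 cont=0 payload=0x20=32: acc |= 32<<7 -> acc=4141 shift=14 [end]
Varint 2: bytes[2:4] = AD 20 -> value 4141 (2 byte(s))
  byte[4]=0x1A cont=0 payload=0x1A=26: acc |= 26<<0 -> acc=26 shift=7 [end]
Varint 3: bytes[4:5] = 1A -> value 26 (1 byte(s))
  byte[5]=0xF6 cont=1 payload=0x76=118: acc |= 118<<0 -> acc=118 shift=7
  byte[6]=0xB2 cont=1 payload=0x32=50: acc |= 50<<7 -> acc=6518 shift=14
  byte[7]=0x77 cont=0 payload=0x77=119: acc |= 119<<14 -> acc=1956214 shift=21 [end]
Varint 4: bytes[5:8] = F6 B2 77 -> value 1956214 (3 byte(s))
  byte[8]=0xB7 cont=1 payload=0x37=55: acc |= 55<<0 -> acc=55 shift=7
  byte[9]=0xB7 cont=1 payload=0x37=55: acc |= 55<<7 -> acc=7095 shift=14
  byte[10]=0x08 cont=0 payload=0x08=8: acc |= 8<<14 -> acc=138167 shift=21 [end]
Varint 5: bytes[8:11] = B7 B7 08 -> value 138167 (3 byte(s))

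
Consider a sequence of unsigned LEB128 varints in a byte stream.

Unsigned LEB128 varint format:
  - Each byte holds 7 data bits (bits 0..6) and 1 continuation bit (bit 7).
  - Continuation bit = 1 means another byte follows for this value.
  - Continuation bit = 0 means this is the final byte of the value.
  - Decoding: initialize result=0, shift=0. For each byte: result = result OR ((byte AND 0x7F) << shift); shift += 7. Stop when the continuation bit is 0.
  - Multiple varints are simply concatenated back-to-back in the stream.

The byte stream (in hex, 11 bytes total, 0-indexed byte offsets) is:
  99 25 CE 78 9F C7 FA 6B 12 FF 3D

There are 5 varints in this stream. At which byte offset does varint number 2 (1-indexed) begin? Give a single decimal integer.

  byte[0]=0x99 cont=1 payload=0x19=25: acc |= 25<<0 -> acc=25 shift=7
  byte[1]=0x25 cont=0 payload=0x25=37: acc |= 37<<7 -> acc=4761 shift=14 [end]
Varint 1: bytes[0:2] = 99 25 -> value 4761 (2 byte(s))
  byte[2]=0xCE cont=1 payload=0x4E=78: acc |= 78<<0 -> acc=78 shift=7
  byte[3]=0x78 cont=0 payload=0x78=120: acc |= 120<<7 -> acc=15438 shift=14 [end]
Varint 2: bytes[2:4] = CE 78 -> value 15438 (2 byte(s))
  byte[4]=0x9F cont=1 payload=0x1F=31: acc |= 31<<0 -> acc=31 shift=7
  byte[5]=0xC7 cont=1 payload=0x47=71: acc |= 71<<7 -> acc=9119 shift=14
  byte[6]=0xFA cont=1 payload=0x7A=122: acc |= 122<<14 -> acc=2007967 shift=21
  byte[7]=0x6B cont=0 payload=0x6B=107: acc |= 107<<21 -> acc=226403231 shift=28 [end]
Varint 3: bytes[4:8] = 9F C7 FA 6B -> value 226403231 (4 byte(s))
  byte[8]=0x12 cont=0 payload=0x12=18: acc |= 18<<0 -> acc=18 shift=7 [end]
Varint 4: bytes[8:9] = 12 -> value 18 (1 byte(s))
  byte[9]=0xFF cont=1 payload=0x7F=127: acc |= 127<<0 -> acc=127 shift=7
  byte[10]=0x3D cont=0 payload=0x3D=61: acc |= 61<<7 -> acc=7935 shift=14 [end]
Varint 5: bytes[9:11] = FF 3D -> value 7935 (2 byte(s))

Answer: 2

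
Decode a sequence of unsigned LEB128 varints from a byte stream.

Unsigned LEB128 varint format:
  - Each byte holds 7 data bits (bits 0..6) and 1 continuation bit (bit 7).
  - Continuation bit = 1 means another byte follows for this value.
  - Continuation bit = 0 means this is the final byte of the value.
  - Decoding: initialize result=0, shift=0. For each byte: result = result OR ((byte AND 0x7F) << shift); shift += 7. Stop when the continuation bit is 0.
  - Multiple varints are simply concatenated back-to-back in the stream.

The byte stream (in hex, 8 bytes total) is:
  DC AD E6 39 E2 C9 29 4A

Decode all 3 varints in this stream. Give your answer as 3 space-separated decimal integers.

  byte[0]=0xDC cont=1 payload=0x5C=92: acc |= 92<<0 -> acc=92 shift=7
  byte[1]=0xAD cont=1 payload=0x2D=45: acc |= 45<<7 -> acc=5852 shift=14
  byte[2]=0xE6 cont=1 payload=0x66=102: acc |= 102<<14 -> acc=1677020 shift=21
  byte[3]=0x39 cont=0 payload=0x39=57: acc |= 57<<21 -> acc=121214684 shift=28 [end]
Varint 1: bytes[0:4] = DC AD E6 39 -> value 121214684 (4 byte(s))
  byte[4]=0xE2 cont=1 payload=0x62=98: acc |= 98<<0 -> acc=98 shift=7
  byte[5]=0xC9 cont=1 payload=0x49=73: acc |= 73<<7 -> acc=9442 shift=14
  byte[6]=0x29 cont=0 payload=0x29=41: acc |= 41<<14 -> acc=681186 shift=21 [end]
Varint 2: bytes[4:7] = E2 C9 29 -> value 681186 (3 byte(s))
  byte[7]=0x4A cont=0 payload=0x4A=74: acc |= 74<<0 -> acc=74 shift=7 [end]
Varint 3: bytes[7:8] = 4A -> value 74 (1 byte(s))

Answer: 121214684 681186 74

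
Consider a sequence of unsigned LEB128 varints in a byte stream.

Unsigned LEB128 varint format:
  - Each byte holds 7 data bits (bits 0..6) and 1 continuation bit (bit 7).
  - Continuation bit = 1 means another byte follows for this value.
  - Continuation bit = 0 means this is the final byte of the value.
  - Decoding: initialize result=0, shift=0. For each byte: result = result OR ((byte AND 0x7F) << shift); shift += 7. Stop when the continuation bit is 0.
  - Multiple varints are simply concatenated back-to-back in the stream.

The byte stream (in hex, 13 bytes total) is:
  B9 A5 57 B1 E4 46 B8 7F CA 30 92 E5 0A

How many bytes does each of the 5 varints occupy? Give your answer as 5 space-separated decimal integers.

  byte[0]=0xB9 cont=1 payload=0x39=57: acc |= 57<<0 -> acc=57 shift=7
  byte[1]=0xA5 cont=1 payload=0x25=37: acc |= 37<<7 -> acc=4793 shift=14
  byte[2]=0x57 cont=0 payload=0x57=87: acc |= 87<<14 -> acc=1430201 shift=21 [end]
Varint 1: bytes[0:3] = B9 A5 57 -> value 1430201 (3 byte(s))
  byte[3]=0xB1 cont=1 payload=0x31=49: acc |= 49<<0 -> acc=49 shift=7
  byte[4]=0xE4 cont=1 payload=0x64=100: acc |= 100<<7 -> acc=12849 shift=14
  byte[5]=0x46 cont=0 payload=0x46=70: acc |= 70<<14 -> acc=1159729 shift=21 [end]
Varint 2: bytes[3:6] = B1 E4 46 -> value 1159729 (3 byte(s))
  byte[6]=0xB8 cont=1 payload=0x38=56: acc |= 56<<0 -> acc=56 shift=7
  byte[7]=0x7F cont=0 payload=0x7F=127: acc |= 127<<7 -> acc=16312 shift=14 [end]
Varint 3: bytes[6:8] = B8 7F -> value 16312 (2 byte(s))
  byte[8]=0xCA cont=1 payload=0x4A=74: acc |= 74<<0 -> acc=74 shift=7
  byte[9]=0x30 cont=0 payload=0x30=48: acc |= 48<<7 -> acc=6218 shift=14 [end]
Varint 4: bytes[8:10] = CA 30 -> value 6218 (2 byte(s))
  byte[10]=0x92 cont=1 payload=0x12=18: acc |= 18<<0 -> acc=18 shift=7
  byte[11]=0xE5 cont=1 payload=0x65=101: acc |= 101<<7 -> acc=12946 shift=14
  byte[12]=0x0A cont=0 payload=0x0A=10: acc |= 10<<14 -> acc=176786 shift=21 [end]
Varint 5: bytes[10:13] = 92 E5 0A -> value 176786 (3 byte(s))

Answer: 3 3 2 2 3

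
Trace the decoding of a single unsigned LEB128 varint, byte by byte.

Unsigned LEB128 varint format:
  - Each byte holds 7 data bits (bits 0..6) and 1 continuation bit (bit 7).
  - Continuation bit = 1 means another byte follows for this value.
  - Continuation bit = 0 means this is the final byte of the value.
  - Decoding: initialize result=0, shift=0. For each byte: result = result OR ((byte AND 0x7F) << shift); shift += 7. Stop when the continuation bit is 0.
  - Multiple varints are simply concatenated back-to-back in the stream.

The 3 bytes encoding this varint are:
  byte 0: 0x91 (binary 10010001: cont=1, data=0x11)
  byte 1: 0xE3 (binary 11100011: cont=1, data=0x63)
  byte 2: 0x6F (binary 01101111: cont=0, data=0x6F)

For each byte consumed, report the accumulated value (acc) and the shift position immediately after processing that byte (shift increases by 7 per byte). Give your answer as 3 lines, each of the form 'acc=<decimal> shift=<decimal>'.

byte 0=0x91: payload=0x11=17, contrib = 17<<0 = 17; acc -> 17, shift -> 7
byte 1=0xE3: payload=0x63=99, contrib = 99<<7 = 12672; acc -> 12689, shift -> 14
byte 2=0x6F: payload=0x6F=111, contrib = 111<<14 = 1818624; acc -> 1831313, shift -> 21

Answer: acc=17 shift=7
acc=12689 shift=14
acc=1831313 shift=21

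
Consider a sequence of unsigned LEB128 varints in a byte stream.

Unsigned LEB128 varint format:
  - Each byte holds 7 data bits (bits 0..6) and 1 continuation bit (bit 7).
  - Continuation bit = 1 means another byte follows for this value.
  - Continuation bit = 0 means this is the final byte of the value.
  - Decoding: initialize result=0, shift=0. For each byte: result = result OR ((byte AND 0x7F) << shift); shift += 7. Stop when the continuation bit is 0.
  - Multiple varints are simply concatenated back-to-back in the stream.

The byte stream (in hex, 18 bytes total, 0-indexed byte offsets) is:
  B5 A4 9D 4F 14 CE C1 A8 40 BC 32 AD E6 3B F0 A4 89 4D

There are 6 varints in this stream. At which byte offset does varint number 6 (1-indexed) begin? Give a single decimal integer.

Answer: 14

Derivation:
  byte[0]=0xB5 cont=1 payload=0x35=53: acc |= 53<<0 -> acc=53 shift=7
  byte[1]=0xA4 cont=1 payload=0x24=36: acc |= 36<<7 -> acc=4661 shift=14
  byte[2]=0x9D cont=1 payload=0x1D=29: acc |= 29<<14 -> acc=479797 shift=21
  byte[3]=0x4F cont=0 payload=0x4F=79: acc |= 79<<21 -> acc=166154805 shift=28 [end]
Varint 1: bytes[0:4] = B5 A4 9D 4F -> value 166154805 (4 byte(s))
  byte[4]=0x14 cont=0 payload=0x14=20: acc |= 20<<0 -> acc=20 shift=7 [end]
Varint 2: bytes[4:5] = 14 -> value 20 (1 byte(s))
  byte[5]=0xCE cont=1 payload=0x4E=78: acc |= 78<<0 -> acc=78 shift=7
  byte[6]=0xC1 cont=1 payload=0x41=65: acc |= 65<<7 -> acc=8398 shift=14
  byte[7]=0xA8 cont=1 payload=0x28=40: acc |= 40<<14 -> acc=663758 shift=21
  byte[8]=0x40 cont=0 payload=0x40=64: acc |= 64<<21 -> acc=134881486 shift=28 [end]
Varint 3: bytes[5:9] = CE C1 A8 40 -> value 134881486 (4 byte(s))
  byte[9]=0xBC cont=1 payload=0x3C=60: acc |= 60<<0 -> acc=60 shift=7
  byte[10]=0x32 cont=0 payload=0x32=50: acc |= 50<<7 -> acc=6460 shift=14 [end]
Varint 4: bytes[9:11] = BC 32 -> value 6460 (2 byte(s))
  byte[11]=0xAD cont=1 payload=0x2D=45: acc |= 45<<0 -> acc=45 shift=7
  byte[12]=0xE6 cont=1 payload=0x66=102: acc |= 102<<7 -> acc=13101 shift=14
  byte[13]=0x3B cont=0 payload=0x3B=59: acc |= 59<<14 -> acc=979757 shift=21 [end]
Varint 5: bytes[11:14] = AD E6 3B -> value 979757 (3 byte(s))
  byte[14]=0xF0 cont=1 payload=0x70=112: acc |= 112<<0 -> acc=112 shift=7
  byte[15]=0xA4 cont=1 payload=0x24=36: acc |= 36<<7 -> acc=4720 shift=14
  byte[16]=0x89 cont=1 payload=0x09=9: acc |= 9<<14 -> acc=152176 shift=21
  byte[17]=0x4D cont=0 payload=0x4D=77: acc |= 77<<21 -> acc=161632880 shift=28 [end]
Varint 6: bytes[14:18] = F0 A4 89 4D -> value 161632880 (4 byte(s))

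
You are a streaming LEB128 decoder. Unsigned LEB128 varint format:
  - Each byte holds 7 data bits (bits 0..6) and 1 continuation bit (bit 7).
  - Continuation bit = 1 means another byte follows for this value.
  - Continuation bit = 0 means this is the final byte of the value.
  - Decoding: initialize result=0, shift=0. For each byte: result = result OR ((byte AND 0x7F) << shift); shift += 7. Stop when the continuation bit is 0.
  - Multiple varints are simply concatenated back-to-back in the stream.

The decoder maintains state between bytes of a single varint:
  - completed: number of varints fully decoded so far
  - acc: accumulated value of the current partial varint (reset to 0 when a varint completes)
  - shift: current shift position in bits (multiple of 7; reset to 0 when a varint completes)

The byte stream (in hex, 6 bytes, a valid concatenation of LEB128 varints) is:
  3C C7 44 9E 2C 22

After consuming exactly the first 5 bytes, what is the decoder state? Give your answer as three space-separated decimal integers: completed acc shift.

Answer: 3 0 0

Derivation:
byte[0]=0x3C cont=0 payload=0x3C: varint #1 complete (value=60); reset -> completed=1 acc=0 shift=0
byte[1]=0xC7 cont=1 payload=0x47: acc |= 71<<0 -> completed=1 acc=71 shift=7
byte[2]=0x44 cont=0 payload=0x44: varint #2 complete (value=8775); reset -> completed=2 acc=0 shift=0
byte[3]=0x9E cont=1 payload=0x1E: acc |= 30<<0 -> completed=2 acc=30 shift=7
byte[4]=0x2C cont=0 payload=0x2C: varint #3 complete (value=5662); reset -> completed=3 acc=0 shift=0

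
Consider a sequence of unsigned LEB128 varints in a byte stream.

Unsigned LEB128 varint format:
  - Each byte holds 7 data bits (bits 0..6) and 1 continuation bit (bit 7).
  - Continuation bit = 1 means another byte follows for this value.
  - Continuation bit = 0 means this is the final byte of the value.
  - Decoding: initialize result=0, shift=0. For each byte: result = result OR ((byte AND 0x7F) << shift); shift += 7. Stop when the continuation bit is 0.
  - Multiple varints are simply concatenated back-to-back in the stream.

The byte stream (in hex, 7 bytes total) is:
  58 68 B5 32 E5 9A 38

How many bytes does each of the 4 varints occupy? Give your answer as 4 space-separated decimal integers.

Answer: 1 1 2 3

Derivation:
  byte[0]=0x58 cont=0 payload=0x58=88: acc |= 88<<0 -> acc=88 shift=7 [end]
Varint 1: bytes[0:1] = 58 -> value 88 (1 byte(s))
  byte[1]=0x68 cont=0 payload=0x68=104: acc |= 104<<0 -> acc=104 shift=7 [end]
Varint 2: bytes[1:2] = 68 -> value 104 (1 byte(s))
  byte[2]=0xB5 cont=1 payload=0x35=53: acc |= 53<<0 -> acc=53 shift=7
  byte[3]=0x32 cont=0 payload=0x32=50: acc |= 50<<7 -> acc=6453 shift=14 [end]
Varint 3: bytes[2:4] = B5 32 -> value 6453 (2 byte(s))
  byte[4]=0xE5 cont=1 payload=0x65=101: acc |= 101<<0 -> acc=101 shift=7
  byte[5]=0x9A cont=1 payload=0x1A=26: acc |= 26<<7 -> acc=3429 shift=14
  byte[6]=0x38 cont=0 payload=0x38=56: acc |= 56<<14 -> acc=920933 shift=21 [end]
Varint 4: bytes[4:7] = E5 9A 38 -> value 920933 (3 byte(s))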